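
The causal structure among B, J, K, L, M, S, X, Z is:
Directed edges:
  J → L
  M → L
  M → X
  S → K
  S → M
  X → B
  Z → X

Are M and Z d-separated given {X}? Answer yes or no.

Bayes-Ball from M | {X} reaches {K,L,S,Z}.
Z ∈ reach(M|{X}) ⇒ M ⊥̸ Z | {X}.

No — M and Z are d-connected given {X}.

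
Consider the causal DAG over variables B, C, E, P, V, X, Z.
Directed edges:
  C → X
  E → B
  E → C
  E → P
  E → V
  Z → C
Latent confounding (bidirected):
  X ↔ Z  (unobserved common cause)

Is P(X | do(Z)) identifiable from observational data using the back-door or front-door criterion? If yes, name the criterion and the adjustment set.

P(X|do(Z)): frontdoor, adjust for {C}.

desc(Z)\{Z}={C,X}; candidates ⊆ {B,E,P,V}.
Z↔X: latent back-door arc(s) into Z.
size 0: {}; under {} Z still reaches {X} ∋ X.
size 1: {B}, {E}, {P} …(+1); under {B} Z still reaches {X} ∋ X.
size 2: {B,E}, {B,P}, {B,V} …(+3); under {B,E} Z still reaches {X} ∋ X.
Z↔X cannot be blocked by any observed set — no back-door set.
{C}: (i) intercepts every directed Z→X path; (ii) no back-door Z→{C}; (iii) {Z} blocks every back-door {C}→X. Front-door holds.
P(X|do(Z)) = Σ_{C} P(C|Z) Σ_{Z'} P(X|C,Z')P(Z').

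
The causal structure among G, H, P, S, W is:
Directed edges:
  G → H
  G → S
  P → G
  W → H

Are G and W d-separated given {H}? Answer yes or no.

No — G and W are d-connected given {H}.

Bayes-Ball from G | {H} reaches {P,S,W}.
W ∈ reach(G|{H}) ⇒ G ⊥̸ W | {H}.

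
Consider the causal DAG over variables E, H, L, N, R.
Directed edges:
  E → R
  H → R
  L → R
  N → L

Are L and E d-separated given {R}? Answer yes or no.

Bayes-Ball from L | {R} reaches {E,H,N}.
E ∈ reach(L|{R}) ⇒ L ⊥̸ E | {R}.

No — L and E are d-connected given {R}.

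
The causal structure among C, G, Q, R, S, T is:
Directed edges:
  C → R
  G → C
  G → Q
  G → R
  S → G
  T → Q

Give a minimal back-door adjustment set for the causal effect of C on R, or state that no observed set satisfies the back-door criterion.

C→R: minimal back-door set {G}.

desc(C)\{C}={R}; candidates ⊆ {G,Q,S,T}.
size 0: {}; under {} C still reaches {G,Q,R,S} ∋ R.
{G}: C⊥R given {G} in G with C→· removed — back-door holds.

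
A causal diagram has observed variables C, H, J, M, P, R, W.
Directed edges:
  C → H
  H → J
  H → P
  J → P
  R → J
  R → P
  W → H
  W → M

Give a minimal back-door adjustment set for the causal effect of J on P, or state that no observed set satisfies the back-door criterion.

desc(J)\{J}={P}; candidates ⊆ {C,H,M,R,W}.
size 0: {}; under {} J still reaches {C,H,M,P,R,W} ∋ P.
size 1: {C}, {H}, {M} …(+2); under {C} J still reaches {H,M,P,R,W} ∋ P.
{H,R}: J⊥P given {H,R} in G with J→· removed — back-door holds.

J→P: minimal back-door set {H, R}.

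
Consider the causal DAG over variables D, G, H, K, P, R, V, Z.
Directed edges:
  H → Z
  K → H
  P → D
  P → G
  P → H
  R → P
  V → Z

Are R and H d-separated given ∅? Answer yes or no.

No — R and H are d-connected given ∅.

Bayes-Ball from R | ∅ reaches {D,G,H,P,Z}.
H ∈ reach(R|∅) ⇒ R ⊥̸ H | ∅.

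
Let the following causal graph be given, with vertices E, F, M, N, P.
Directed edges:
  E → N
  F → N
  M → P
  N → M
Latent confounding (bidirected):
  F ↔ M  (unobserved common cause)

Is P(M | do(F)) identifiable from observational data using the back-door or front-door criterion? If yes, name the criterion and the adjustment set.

desc(F)\{F}={M,N,P}; candidates ⊆ {E}.
F↔M: latent back-door arc(s) into F.
size 0: {}; under {} F still reaches {M,P} ∋ M.
size 1: {E}; under {E} F still reaches {M,P} ∋ M.
F↔M cannot be blocked by any observed set — no back-door set.
{N}: (i) intercepts every directed F→M path; (ii) no back-door F→{N}; (iii) {F} blocks every back-door {N}→M. Front-door holds.
P(M|do(F)) = Σ_{N} P(N|F) Σ_{F'} P(M|N,F')P(F').

P(M|do(F)): frontdoor, adjust for {N}.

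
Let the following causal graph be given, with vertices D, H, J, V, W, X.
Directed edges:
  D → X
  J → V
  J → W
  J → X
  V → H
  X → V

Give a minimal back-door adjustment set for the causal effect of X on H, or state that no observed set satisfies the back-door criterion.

X→H: minimal back-door set {J}.

desc(X)\{X}={H,V}; candidates ⊆ {D,J,W}.
size 0: {}; under {} X still reaches {D,H,J,V,W} ∋ H.
{J}: X⊥H given {J} in G with X→· removed — back-door holds.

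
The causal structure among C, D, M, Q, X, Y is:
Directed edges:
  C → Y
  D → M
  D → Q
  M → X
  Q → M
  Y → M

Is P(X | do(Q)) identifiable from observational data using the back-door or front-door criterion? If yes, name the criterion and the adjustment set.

P(X|do(Q)): backdoor, adjust for {D}.

desc(Q)\{Q}={M,X}; candidates ⊆ {C,D,Y}.
size 0: {}; under {} Q still reaches {D,M,X} ∋ X.
{D}: Q⊥X given {D} in G with Q→· removed — back-door holds.
P(X|do(Q)) = Σ_{D} P(X|Q,D)·P(D).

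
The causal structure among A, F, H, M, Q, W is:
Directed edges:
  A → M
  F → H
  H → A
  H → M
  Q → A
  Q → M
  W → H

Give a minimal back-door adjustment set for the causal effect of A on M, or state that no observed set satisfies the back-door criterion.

A→M: minimal back-door set {H, Q}.

desc(A)\{A}={M}; candidates ⊆ {F,H,Q,W}.
size 0: {}; under {} A still reaches {F,H,M,Q,W} ∋ M.
size 1: {F}, {H}, {Q} …(+1); under {F} A still reaches {H,M,Q,W} ∋ M.
{H,Q}: A⊥M given {H,Q} in G with A→· removed — back-door holds.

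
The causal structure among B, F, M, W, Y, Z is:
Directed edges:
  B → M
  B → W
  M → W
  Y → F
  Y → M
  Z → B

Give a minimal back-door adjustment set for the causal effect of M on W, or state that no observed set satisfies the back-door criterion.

desc(M)\{M}={W}; candidates ⊆ {B,F,Y,Z}.
size 0: {}; under {} M still reaches {B,F,W,Y,Z} ∋ W.
{B}: M⊥W given {B} in G with M→· removed — back-door holds.

M→W: minimal back-door set {B}.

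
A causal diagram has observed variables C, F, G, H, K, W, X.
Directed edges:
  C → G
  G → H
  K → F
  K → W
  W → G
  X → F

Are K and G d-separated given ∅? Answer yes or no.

Bayes-Ball from K | ∅ reaches {F,G,H,W}.
G ∈ reach(K|∅) ⇒ K ⊥̸ G | ∅.

No — K and G are d-connected given ∅.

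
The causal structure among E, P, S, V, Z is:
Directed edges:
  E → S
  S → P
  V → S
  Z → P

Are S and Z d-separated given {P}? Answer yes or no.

Bayes-Ball from S | {P} reaches {E,V,Z}.
Z ∈ reach(S|{P}) ⇒ S ⊥̸ Z | {P}.

No — S and Z are d-connected given {P}.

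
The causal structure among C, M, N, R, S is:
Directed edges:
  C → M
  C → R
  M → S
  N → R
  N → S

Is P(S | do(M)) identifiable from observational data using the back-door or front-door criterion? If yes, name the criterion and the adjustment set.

desc(M)\{M}={S}; candidates ⊆ {C,N,R}.
∅: M⊥S given ∅ in G with M→· removed — back-door holds.
P(S|do(M)) = P(S|M) — no adjustment needed.

P(S|do(M)): backdoor, adjust for ∅.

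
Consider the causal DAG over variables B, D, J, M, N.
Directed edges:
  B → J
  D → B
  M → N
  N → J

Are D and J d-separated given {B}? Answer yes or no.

Yes — D ⊥ J | {B}.

Bayes-Ball from D | {B} reaches ∅.
J ∉ reach(D|{B}) ⇒ D ⊥ J | {B}.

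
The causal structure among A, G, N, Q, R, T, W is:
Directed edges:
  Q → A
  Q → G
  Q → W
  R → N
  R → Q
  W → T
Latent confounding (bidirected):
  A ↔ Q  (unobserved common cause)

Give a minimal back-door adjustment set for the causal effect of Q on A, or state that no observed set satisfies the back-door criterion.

desc(Q)\{Q}={A,G,T,W}; candidates ⊆ {N,R}.
Q↔A: latent back-door arc(s) into Q.
size 0: {}; under {} Q still reaches {A,N,R} ∋ A.
size 1: {N}, {R}; under {N} Q still reaches {A,R} ∋ A.
size 2: {N,R}; under {N,R} Q still reaches {A} ∋ A.
Q↔A cannot be blocked by any observed set — no back-door set.

Q→A: no observed back-door set.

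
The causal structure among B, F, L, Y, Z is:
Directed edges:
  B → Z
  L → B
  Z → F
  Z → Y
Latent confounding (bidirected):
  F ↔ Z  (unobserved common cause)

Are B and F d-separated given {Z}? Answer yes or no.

Bayes-Ball from B | {Z} reaches {F,L}.
F ∈ reach(B|{Z}) ⇒ B ⊥̸ F | {Z}.

No — B and F are d-connected given {Z}.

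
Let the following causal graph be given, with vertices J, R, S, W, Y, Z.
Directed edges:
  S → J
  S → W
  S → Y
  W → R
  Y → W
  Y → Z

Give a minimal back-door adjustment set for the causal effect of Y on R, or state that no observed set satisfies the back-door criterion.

Y→R: minimal back-door set {S}.

desc(Y)\{Y}={R,W,Z}; candidates ⊆ {J,S}.
size 0: {}; under {} Y still reaches {J,R,S,W} ∋ R.
{S}: Y⊥R given {S} in G with Y→· removed — back-door holds.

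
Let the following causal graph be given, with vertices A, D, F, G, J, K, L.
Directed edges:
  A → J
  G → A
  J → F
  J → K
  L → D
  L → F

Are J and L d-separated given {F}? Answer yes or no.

Bayes-Ball from J | {F} reaches {A,D,G,K,L}.
L ∈ reach(J|{F}) ⇒ J ⊥̸ L | {F}.

No — J and L are d-connected given {F}.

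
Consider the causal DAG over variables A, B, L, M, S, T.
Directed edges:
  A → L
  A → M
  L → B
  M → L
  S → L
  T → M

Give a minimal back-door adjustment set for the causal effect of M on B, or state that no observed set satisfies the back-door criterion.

M→B: minimal back-door set {A}.

desc(M)\{M}={B,L}; candidates ⊆ {A,S,T}.
size 0: {}; under {} M still reaches {A,B,L,T} ∋ B.
{A}: M⊥B given {A} in G with M→· removed — back-door holds.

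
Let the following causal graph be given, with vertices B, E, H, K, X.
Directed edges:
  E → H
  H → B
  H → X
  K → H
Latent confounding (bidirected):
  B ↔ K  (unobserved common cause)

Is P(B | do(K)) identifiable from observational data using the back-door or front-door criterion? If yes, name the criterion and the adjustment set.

P(B|do(K)): frontdoor, adjust for {H}.

desc(K)\{K}={B,H,X}; candidates ⊆ {E}.
K↔B: latent back-door arc(s) into K.
size 0: {}; under {} K still reaches {B} ∋ B.
size 1: {E}; under {E} K still reaches {B} ∋ B.
K↔B cannot be blocked by any observed set — no back-door set.
{H}: (i) intercepts every directed K→B path; (ii) no back-door K→{H}; (iii) {K} blocks every back-door {H}→B. Front-door holds.
P(B|do(K)) = Σ_{H} P(H|K) Σ_{K'} P(B|H,K')P(K').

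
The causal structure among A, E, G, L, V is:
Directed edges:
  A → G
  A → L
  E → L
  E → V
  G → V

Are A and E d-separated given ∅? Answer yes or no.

Yes — A ⊥ E | ∅.

Bayes-Ball from A | ∅ reaches {G,L,V}.
E ∉ reach(A|∅) ⇒ A ⊥ E | ∅.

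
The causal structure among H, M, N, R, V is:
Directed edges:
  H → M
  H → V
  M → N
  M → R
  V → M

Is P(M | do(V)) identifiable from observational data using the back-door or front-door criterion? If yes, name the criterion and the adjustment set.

desc(V)\{V}={M,N,R}; candidates ⊆ {H}.
size 0: {}; under {} V still reaches {H,M,N,R} ∋ M.
{H}: V⊥M given {H} in G with V→· removed — back-door holds.
P(M|do(V)) = Σ_{H} P(M|V,H)·P(H).

P(M|do(V)): backdoor, adjust for {H}.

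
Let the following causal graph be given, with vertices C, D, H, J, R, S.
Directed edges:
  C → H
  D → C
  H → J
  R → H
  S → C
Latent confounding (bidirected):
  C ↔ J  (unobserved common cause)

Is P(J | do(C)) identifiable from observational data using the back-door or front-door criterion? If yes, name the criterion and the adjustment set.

desc(C)\{C}={H,J}; candidates ⊆ {D,R,S}.
C↔J: latent back-door arc(s) into C.
size 0: {}; under {} C still reaches {D,J,S} ∋ J.
size 1: {D}, {R}, {S}; under {D} C still reaches {J,S} ∋ J.
size 2: {D,R}, {D,S}, {R,S}; under {D,R} C still reaches {J,S} ∋ J.
C↔J cannot be blocked by any observed set — no back-door set.
{H}: (i) intercepts every directed C→J path; (ii) no back-door C→{H}; (iii) {C} blocks every back-door {H}→J. Front-door holds.
P(J|do(C)) = Σ_{H} P(H|C) Σ_{C'} P(J|H,C')P(C').

P(J|do(C)): frontdoor, adjust for {H}.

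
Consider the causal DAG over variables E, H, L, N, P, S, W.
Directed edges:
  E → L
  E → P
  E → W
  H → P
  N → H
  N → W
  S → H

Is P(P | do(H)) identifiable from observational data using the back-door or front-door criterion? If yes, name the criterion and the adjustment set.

P(P|do(H)): backdoor, adjust for ∅.

desc(H)\{H}={P}; candidates ⊆ {E,L,N,S,W}.
∅: H⊥P given ∅ in G with H→· removed — back-door holds.
P(P|do(H)) = P(P|H) — no adjustment needed.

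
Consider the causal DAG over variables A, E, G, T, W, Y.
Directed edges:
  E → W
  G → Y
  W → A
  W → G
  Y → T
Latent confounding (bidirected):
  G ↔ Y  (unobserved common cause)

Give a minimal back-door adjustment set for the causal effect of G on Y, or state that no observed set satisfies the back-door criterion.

G→Y: no observed back-door set.

desc(G)\{G}={T,Y}; candidates ⊆ {A,E,W}.
G↔Y: latent back-door arc(s) into G.
size 0: {}; under {} G still reaches {A,E,T,W,Y} ∋ Y.
size 1: {A}, {E}, {W}; under {A} G still reaches {E,T,W,Y} ∋ Y.
size 2: {A,E}, {A,W}, {E,W}; under {A,E} G still reaches {T,W,Y} ∋ Y.
G↔Y cannot be blocked by any observed set — no back-door set.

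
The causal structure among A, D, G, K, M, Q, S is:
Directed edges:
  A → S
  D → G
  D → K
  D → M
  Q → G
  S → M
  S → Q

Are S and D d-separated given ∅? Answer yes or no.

Bayes-Ball from S | ∅ reaches {A,G,M,Q}.
D ∉ reach(S|∅) ⇒ S ⊥ D | ∅.

Yes — S ⊥ D | ∅.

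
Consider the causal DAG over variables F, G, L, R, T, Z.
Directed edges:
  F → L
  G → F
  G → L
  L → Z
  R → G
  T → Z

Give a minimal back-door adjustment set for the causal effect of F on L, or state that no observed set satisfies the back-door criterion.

desc(F)\{F}={L,Z}; candidates ⊆ {G,R,T}.
size 0: {}; under {} F still reaches {G,L,R,Z} ∋ L.
{G}: F⊥L given {G} in G with F→· removed — back-door holds.

F→L: minimal back-door set {G}.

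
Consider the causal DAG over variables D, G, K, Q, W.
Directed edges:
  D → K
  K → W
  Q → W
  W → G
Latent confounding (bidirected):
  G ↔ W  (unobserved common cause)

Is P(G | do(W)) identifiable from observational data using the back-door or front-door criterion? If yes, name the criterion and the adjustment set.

desc(W)\{W}={G}; candidates ⊆ {D,K,Q}.
W↔G: latent back-door arc(s) into W.
size 0: {}; under {} W still reaches {D,G,K,Q} ∋ G.
size 1: {D}, {K}, {Q}; under {D} W still reaches {G,K,Q} ∋ G.
size 2: {D,K}, {D,Q}, {K,Q}; under {D,K} W still reaches {G,Q} ∋ G.
W↔G cannot be blocked by any observed set — no back-door set.
No mediator lies on a directed W→…→G path.
Neither criterion identifies P(G|do(W)) in this graph.

P(G|do(W)): not identifiable (no BD/FD set).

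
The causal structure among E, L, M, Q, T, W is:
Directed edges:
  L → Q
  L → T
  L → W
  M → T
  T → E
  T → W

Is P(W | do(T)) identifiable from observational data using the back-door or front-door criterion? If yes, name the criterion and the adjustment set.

P(W|do(T)): backdoor, adjust for {L}.

desc(T)\{T}={E,W}; candidates ⊆ {L,M,Q}.
size 0: {}; under {} T still reaches {L,M,Q,W} ∋ W.
{L}: T⊥W given {L} in G with T→· removed — back-door holds.
P(W|do(T)) = Σ_{L} P(W|T,L)·P(L).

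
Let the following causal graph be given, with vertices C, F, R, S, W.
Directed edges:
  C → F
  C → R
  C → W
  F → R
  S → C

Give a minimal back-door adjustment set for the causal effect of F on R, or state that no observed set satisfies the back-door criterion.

desc(F)\{F}={R}; candidates ⊆ {C,S,W}.
size 0: {}; under {} F still reaches {C,R,S,W} ∋ R.
{C}: F⊥R given {C} in G with F→· removed — back-door holds.

F→R: minimal back-door set {C}.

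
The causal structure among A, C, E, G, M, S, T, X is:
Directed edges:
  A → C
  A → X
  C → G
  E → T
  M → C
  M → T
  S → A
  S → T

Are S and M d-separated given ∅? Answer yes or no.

Bayes-Ball from S | ∅ reaches {A,C,G,T,X}.
M ∉ reach(S|∅) ⇒ S ⊥ M | ∅.

Yes — S ⊥ M | ∅.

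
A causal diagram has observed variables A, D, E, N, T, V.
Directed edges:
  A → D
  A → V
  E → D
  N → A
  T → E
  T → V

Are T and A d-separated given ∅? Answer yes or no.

Yes — T ⊥ A | ∅.

Bayes-Ball from T | ∅ reaches {D,E,V}.
A ∉ reach(T|∅) ⇒ T ⊥ A | ∅.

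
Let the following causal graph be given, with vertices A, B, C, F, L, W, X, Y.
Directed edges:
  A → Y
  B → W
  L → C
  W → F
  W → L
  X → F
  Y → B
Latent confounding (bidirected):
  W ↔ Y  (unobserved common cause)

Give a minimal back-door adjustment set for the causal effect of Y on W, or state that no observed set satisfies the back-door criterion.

Y→W: no observed back-door set.

desc(Y)\{Y}={B,C,F,L,W}; candidates ⊆ {A,X}.
Y↔W: latent back-door arc(s) into Y.
size 0: {}; under {} Y still reaches {A,C,F,L,W} ∋ W.
size 1: {A}, {X}; under {A} Y still reaches {C,F,L,W} ∋ W.
size 2: {A,X}; under {A,X} Y still reaches {C,F,L,W} ∋ W.
Y↔W cannot be blocked by any observed set — no back-door set.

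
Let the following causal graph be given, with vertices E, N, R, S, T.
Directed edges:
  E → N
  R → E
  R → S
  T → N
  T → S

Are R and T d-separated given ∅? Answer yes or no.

Bayes-Ball from R | ∅ reaches {E,N,S}.
T ∉ reach(R|∅) ⇒ R ⊥ T | ∅.

Yes — R ⊥ T | ∅.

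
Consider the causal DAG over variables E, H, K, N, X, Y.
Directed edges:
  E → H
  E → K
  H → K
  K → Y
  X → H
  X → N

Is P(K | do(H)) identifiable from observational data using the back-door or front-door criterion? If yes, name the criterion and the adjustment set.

desc(H)\{H}={K,Y}; candidates ⊆ {E,N,X}.
size 0: {}; under {} H still reaches {E,K,N,X,Y} ∋ K.
{E}: H⊥K given {E} in G with H→· removed — back-door holds.
P(K|do(H)) = Σ_{E} P(K|H,E)·P(E).

P(K|do(H)): backdoor, adjust for {E}.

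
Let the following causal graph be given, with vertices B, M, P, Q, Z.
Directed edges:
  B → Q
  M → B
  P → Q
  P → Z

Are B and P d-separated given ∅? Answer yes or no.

Bayes-Ball from B | ∅ reaches {M,Q}.
P ∉ reach(B|∅) ⇒ B ⊥ P | ∅.

Yes — B ⊥ P | ∅.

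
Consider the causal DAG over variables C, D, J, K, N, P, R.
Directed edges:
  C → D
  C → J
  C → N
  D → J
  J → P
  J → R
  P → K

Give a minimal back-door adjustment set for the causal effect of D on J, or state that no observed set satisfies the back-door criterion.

D→J: minimal back-door set {C}.

desc(D)\{D}={J,K,P,R}; candidates ⊆ {C,N}.
size 0: {}; under {} D still reaches {C,J,K,N,P,R} ∋ J.
{C}: D⊥J given {C} in G with D→· removed — back-door holds.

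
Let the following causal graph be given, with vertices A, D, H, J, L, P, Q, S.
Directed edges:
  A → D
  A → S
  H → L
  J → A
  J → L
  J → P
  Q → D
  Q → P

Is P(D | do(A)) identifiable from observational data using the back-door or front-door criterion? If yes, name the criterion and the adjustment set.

desc(A)\{A}={D,S}; candidates ⊆ {H,J,L,P,Q}.
∅: A⊥D given ∅ in G with A→· removed — back-door holds.
P(D|do(A)) = P(D|A) — no adjustment needed.

P(D|do(A)): backdoor, adjust for ∅.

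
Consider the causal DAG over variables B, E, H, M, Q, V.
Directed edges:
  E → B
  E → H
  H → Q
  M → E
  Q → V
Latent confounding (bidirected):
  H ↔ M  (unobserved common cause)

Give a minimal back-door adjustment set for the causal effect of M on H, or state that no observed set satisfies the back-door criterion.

desc(M)\{M}={B,E,H,Q,V}; candidates ⊆ {—}.
M↔H: latent back-door arc(s) into M.
size 0: {}; under {} M still reaches {H,Q,V} ∋ H.
M↔H cannot be blocked by any observed set — no back-door set.

M→H: no observed back-door set.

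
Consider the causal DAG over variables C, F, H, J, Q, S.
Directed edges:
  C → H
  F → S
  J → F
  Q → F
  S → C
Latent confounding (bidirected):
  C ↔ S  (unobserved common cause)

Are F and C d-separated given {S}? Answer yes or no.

No — F and C are d-connected given {S}.

Bayes-Ball from F | {S} reaches {C,H,J,Q}.
C ∈ reach(F|{S}) ⇒ F ⊥̸ C | {S}.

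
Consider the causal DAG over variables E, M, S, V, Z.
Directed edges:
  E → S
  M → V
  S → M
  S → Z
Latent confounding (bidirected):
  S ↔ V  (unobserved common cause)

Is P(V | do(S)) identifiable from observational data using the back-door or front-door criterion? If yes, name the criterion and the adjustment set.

P(V|do(S)): frontdoor, adjust for {M}.

desc(S)\{S}={M,V,Z}; candidates ⊆ {E}.
S↔V: latent back-door arc(s) into S.
size 0: {}; under {} S still reaches {E,V} ∋ V.
size 1: {E}; under {E} S still reaches {V} ∋ V.
S↔V cannot be blocked by any observed set — no back-door set.
{M}: (i) intercepts every directed S→V path; (ii) no back-door S→{M}; (iii) {S} blocks every back-door {M}→V. Front-door holds.
P(V|do(S)) = Σ_{M} P(M|S) Σ_{S'} P(V|M,S')P(S').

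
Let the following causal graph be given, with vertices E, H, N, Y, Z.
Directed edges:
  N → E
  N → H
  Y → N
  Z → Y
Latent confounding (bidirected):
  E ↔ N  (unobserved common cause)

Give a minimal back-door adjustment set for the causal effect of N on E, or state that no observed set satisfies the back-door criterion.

desc(N)\{N}={E,H}; candidates ⊆ {Y,Z}.
N↔E: latent back-door arc(s) into N.
size 0: {}; under {} N still reaches {E,Y,Z} ∋ E.
size 1: {Y}, {Z}; under {Y} N still reaches {E} ∋ E.
size 2: {Y,Z}; under {Y,Z} N still reaches {E} ∋ E.
N↔E cannot be blocked by any observed set — no back-door set.

N→E: no observed back-door set.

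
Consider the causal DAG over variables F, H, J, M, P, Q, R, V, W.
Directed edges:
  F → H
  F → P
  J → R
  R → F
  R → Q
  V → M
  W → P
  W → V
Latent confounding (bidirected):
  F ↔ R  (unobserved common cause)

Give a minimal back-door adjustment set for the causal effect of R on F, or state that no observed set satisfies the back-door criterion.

R→F: no observed back-door set.

desc(R)\{R}={F,H,P,Q}; candidates ⊆ {J,M,V,W}.
R↔F: latent back-door arc(s) into R.
size 0: {}; under {} R still reaches {F,H,J,P} ∋ F.
size 1: {J}, {M}, {V} …(+1); under {J} R still reaches {F,H,P} ∋ F.
size 2: {J,M}, {J,V}, {J,W} …(+3); under {J,M} R still reaches {F,H,P} ∋ F.
R↔F cannot be blocked by any observed set — no back-door set.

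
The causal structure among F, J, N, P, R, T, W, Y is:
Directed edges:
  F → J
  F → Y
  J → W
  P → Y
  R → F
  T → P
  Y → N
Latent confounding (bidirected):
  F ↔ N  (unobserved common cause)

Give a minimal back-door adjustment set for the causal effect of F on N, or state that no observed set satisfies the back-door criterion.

desc(F)\{F}={J,N,W,Y}; candidates ⊆ {P,R,T}.
F↔N: latent back-door arc(s) into F.
size 0: {}; under {} F still reaches {N,R} ∋ N.
size 1: {P}, {R}, {T}; under {P} F still reaches {N,R} ∋ N.
size 2: {P,R}, {P,T}, {R,T}; under {P,R} F still reaches {N} ∋ N.
F↔N cannot be blocked by any observed set — no back-door set.

F→N: no observed back-door set.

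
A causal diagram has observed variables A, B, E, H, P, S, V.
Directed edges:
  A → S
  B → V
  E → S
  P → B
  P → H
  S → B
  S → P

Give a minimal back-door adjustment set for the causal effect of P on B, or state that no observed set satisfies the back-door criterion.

P→B: minimal back-door set {S}.

desc(P)\{P}={B,H,V}; candidates ⊆ {A,E,S}.
size 0: {}; under {} P still reaches {A,B,E,S,V} ∋ B.
{S}: P⊥B given {S} in G with P→· removed — back-door holds.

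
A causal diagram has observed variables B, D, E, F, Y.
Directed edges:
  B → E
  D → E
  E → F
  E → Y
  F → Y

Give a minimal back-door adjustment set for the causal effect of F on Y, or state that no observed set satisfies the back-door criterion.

desc(F)\{F}={Y}; candidates ⊆ {B,D,E}.
size 0: {}; under {} F still reaches {B,D,E,Y} ∋ Y.
{E}: F⊥Y given {E} in G with F→· removed — back-door holds.

F→Y: minimal back-door set {E}.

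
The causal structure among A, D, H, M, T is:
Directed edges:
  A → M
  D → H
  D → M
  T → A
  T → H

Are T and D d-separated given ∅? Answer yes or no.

Bayes-Ball from T | ∅ reaches {A,H,M}.
D ∉ reach(T|∅) ⇒ T ⊥ D | ∅.

Yes — T ⊥ D | ∅.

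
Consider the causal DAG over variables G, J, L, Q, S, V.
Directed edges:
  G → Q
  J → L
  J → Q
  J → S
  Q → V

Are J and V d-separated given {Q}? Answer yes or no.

Bayes-Ball from J | {Q} reaches {G,L,S}.
V ∉ reach(J|{Q}) ⇒ J ⊥ V | {Q}.

Yes — J ⊥ V | {Q}.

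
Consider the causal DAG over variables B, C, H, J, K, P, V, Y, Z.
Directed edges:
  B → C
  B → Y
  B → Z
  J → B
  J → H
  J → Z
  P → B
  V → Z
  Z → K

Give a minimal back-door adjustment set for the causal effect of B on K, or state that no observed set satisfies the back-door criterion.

desc(B)\{B}={C,K,Y,Z}; candidates ⊆ {H,J,P,V}.
size 0: {}; under {} B still reaches {H,J,K,P,Z} ∋ K.
{J}: B⊥K given {J} in G with B→· removed — back-door holds.

B→K: minimal back-door set {J}.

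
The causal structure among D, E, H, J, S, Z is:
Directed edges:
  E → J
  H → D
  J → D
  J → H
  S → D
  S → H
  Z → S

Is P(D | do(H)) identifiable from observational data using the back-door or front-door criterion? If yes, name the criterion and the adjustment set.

desc(H)\{H}={D}; candidates ⊆ {E,J,S,Z}.
size 0: {}; under {} H still reaches {D,E,J,S,Z} ∋ D.
size 1: {E}, {J}, {S} …(+1); under {E} H still reaches {D,J,S,Z} ∋ D.
{J,S}: H⊥D given {J,S} in G with H→· removed — back-door holds.
P(D|do(H)) = Σ_{J,S} P(D|H,J,S)·P(J,S).

P(D|do(H)): backdoor, adjust for {J, S}.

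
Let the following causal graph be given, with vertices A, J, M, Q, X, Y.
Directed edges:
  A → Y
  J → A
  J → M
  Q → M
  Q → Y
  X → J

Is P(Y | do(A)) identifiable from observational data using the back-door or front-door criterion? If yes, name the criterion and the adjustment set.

P(Y|do(A)): backdoor, adjust for ∅.

desc(A)\{A}={Y}; candidates ⊆ {J,M,Q,X}.
∅: A⊥Y given ∅ in G with A→· removed — back-door holds.
P(Y|do(A)) = P(Y|A) — no adjustment needed.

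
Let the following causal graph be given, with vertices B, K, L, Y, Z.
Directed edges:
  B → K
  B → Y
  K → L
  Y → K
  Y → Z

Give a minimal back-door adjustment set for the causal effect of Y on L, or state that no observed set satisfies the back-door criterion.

Y→L: minimal back-door set {B}.

desc(Y)\{Y}={K,L,Z}; candidates ⊆ {B}.
size 0: {}; under {} Y still reaches {B,K,L} ∋ L.
{B}: Y⊥L given {B} in G with Y→· removed — back-door holds.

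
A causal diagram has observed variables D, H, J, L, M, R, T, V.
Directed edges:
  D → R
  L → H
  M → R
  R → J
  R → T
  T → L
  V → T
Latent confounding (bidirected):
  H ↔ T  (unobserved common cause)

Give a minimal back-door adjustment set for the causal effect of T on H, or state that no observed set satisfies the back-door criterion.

T→H: no observed back-door set.

desc(T)\{T}={H,L}; candidates ⊆ {D,J,M,R,V}.
T↔H: latent back-door arc(s) into T.
size 0: {}; under {} T still reaches {D,H,J,M,R,V} ∋ H.
size 1: {D}, {J}, {M} …(+2); under {D} T still reaches {H,J,M,R,V} ∋ H.
size 2: {D,J}, {D,M}, {D,R} …(+7); under {D,J} T still reaches {H,M,R,V} ∋ H.
T↔H cannot be blocked by any observed set — no back-door set.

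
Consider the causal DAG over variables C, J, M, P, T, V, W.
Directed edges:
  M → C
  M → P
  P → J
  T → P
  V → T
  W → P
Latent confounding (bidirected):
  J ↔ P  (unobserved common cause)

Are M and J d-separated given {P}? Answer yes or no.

No — M and J are d-connected given {P}.

Bayes-Ball from M | {P} reaches {C,J,T,V,W}.
J ∈ reach(M|{P}) ⇒ M ⊥̸ J | {P}.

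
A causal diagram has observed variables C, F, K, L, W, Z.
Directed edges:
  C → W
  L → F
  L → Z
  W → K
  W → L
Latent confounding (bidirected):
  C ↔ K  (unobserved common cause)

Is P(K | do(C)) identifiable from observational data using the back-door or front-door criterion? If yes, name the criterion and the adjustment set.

P(K|do(C)): frontdoor, adjust for {W}.

desc(C)\{C}={F,K,L,W,Z}; candidates ⊆ {—}.
C↔K: latent back-door arc(s) into C.
size 0: {}; under {} C still reaches {K} ∋ K.
C↔K cannot be blocked by any observed set — no back-door set.
{W}: (i) intercepts every directed C→K path; (ii) no back-door C→{W}; (iii) {C} blocks every back-door {W}→K. Front-door holds.
P(K|do(C)) = Σ_{W} P(W|C) Σ_{C'} P(K|W,C')P(C').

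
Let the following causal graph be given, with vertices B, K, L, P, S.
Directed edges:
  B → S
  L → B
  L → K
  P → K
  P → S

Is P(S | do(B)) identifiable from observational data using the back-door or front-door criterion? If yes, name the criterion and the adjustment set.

P(S|do(B)): backdoor, adjust for ∅.

desc(B)\{B}={S}; candidates ⊆ {K,L,P}.
∅: B⊥S given ∅ in G with B→· removed — back-door holds.
P(S|do(B)) = P(S|B) — no adjustment needed.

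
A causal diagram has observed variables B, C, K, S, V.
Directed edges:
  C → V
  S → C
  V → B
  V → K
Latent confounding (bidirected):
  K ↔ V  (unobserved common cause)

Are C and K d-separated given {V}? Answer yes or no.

Bayes-Ball from C | {V} reaches {K,S}.
K ∈ reach(C|{V}) ⇒ C ⊥̸ K | {V}.

No — C and K are d-connected given {V}.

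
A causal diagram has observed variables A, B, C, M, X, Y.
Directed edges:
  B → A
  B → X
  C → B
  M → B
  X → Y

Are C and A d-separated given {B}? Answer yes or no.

Bayes-Ball from C | {B} reaches {M}.
A ∉ reach(C|{B}) ⇒ C ⊥ A | {B}.

Yes — C ⊥ A | {B}.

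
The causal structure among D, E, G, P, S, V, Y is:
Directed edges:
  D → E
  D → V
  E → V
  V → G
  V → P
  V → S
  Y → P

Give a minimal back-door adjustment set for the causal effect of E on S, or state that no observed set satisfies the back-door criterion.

desc(E)\{E}={G,P,S,V}; candidates ⊆ {D,Y}.
size 0: {}; under {} E still reaches {D,G,P,S,V} ∋ S.
{D}: E⊥S given {D} in G with E→· removed — back-door holds.

E→S: minimal back-door set {D}.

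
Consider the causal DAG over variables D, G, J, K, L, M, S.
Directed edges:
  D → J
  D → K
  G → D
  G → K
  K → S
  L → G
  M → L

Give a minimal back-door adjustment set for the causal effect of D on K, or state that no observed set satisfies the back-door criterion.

desc(D)\{D}={J,K,S}; candidates ⊆ {G,L,M}.
size 0: {}; under {} D still reaches {G,K,L,M,S} ∋ K.
{G}: D⊥K given {G} in G with D→· removed — back-door holds.

D→K: minimal back-door set {G}.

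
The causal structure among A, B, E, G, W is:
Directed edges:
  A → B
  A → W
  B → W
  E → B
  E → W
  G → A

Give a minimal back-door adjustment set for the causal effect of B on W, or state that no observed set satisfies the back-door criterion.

B→W: minimal back-door set {A, E}.

desc(B)\{B}={W}; candidates ⊆ {A,E,G}.
size 0: {}; under {} B still reaches {A,E,G,W} ∋ W.
size 1: {A}, {E}, {G}; under {A} B still reaches {E,W} ∋ W.
{A,E}: B⊥W given {A,E} in G with B→· removed — back-door holds.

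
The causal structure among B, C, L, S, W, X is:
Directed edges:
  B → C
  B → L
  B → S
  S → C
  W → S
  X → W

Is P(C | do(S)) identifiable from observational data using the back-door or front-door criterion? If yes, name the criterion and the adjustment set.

P(C|do(S)): backdoor, adjust for {B}.

desc(S)\{S}={C}; candidates ⊆ {B,L,W,X}.
size 0: {}; under {} S still reaches {B,C,L,W,X} ∋ C.
{B}: S⊥C given {B} in G with S→· removed — back-door holds.
P(C|do(S)) = Σ_{B} P(C|S,B)·P(B).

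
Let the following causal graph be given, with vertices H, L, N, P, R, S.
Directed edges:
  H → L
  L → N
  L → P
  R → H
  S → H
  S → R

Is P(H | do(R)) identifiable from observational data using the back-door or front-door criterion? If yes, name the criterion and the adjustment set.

desc(R)\{R}={H,L,N,P}; candidates ⊆ {S}.
size 0: {}; under {} R still reaches {H,L,N,P,S} ∋ H.
{S}: R⊥H given {S} in G with R→· removed — back-door holds.
P(H|do(R)) = Σ_{S} P(H|R,S)·P(S).

P(H|do(R)): backdoor, adjust for {S}.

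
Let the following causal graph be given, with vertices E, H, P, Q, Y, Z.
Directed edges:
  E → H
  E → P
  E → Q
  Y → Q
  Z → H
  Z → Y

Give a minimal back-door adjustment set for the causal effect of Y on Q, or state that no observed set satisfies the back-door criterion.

desc(Y)\{Y}={Q}; candidates ⊆ {E,H,P,Z}.
∅: Y⊥Q given ∅ in G with Y→· removed — back-door holds.

Y→Q: minimal back-door set ∅.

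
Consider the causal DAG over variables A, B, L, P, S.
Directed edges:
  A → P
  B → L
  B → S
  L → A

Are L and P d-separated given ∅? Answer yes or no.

No — L and P are d-connected given ∅.

Bayes-Ball from L | ∅ reaches {A,B,P,S}.
P ∈ reach(L|∅) ⇒ L ⊥̸ P | ∅.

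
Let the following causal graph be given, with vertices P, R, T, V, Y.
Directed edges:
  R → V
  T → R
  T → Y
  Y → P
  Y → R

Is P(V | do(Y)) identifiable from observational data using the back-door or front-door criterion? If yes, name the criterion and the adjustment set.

desc(Y)\{Y}={P,R,V}; candidates ⊆ {T}.
size 0: {}; under {} Y still reaches {R,T,V} ∋ V.
{T}: Y⊥V given {T} in G with Y→· removed — back-door holds.
P(V|do(Y)) = Σ_{T} P(V|Y,T)·P(T).

P(V|do(Y)): backdoor, adjust for {T}.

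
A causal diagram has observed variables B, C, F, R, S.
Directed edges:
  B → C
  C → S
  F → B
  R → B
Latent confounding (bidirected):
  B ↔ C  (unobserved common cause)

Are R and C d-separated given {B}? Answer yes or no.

Bayes-Ball from R | {B} reaches {C,F,S}.
C ∈ reach(R|{B}) ⇒ R ⊥̸ C | {B}.

No — R and C are d-connected given {B}.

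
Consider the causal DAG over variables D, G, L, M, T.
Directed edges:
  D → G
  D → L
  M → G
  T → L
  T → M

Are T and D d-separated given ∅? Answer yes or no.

Yes — T ⊥ D | ∅.

Bayes-Ball from T | ∅ reaches {G,L,M}.
D ∉ reach(T|∅) ⇒ T ⊥ D | ∅.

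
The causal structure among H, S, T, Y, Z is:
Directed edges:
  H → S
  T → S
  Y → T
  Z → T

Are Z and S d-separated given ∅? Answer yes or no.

Bayes-Ball from Z | ∅ reaches {S,T}.
S ∈ reach(Z|∅) ⇒ Z ⊥̸ S | ∅.

No — Z and S are d-connected given ∅.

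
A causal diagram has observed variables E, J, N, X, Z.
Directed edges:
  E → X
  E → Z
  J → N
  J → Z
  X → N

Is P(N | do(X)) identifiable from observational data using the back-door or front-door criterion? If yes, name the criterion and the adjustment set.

P(N|do(X)): backdoor, adjust for ∅.

desc(X)\{X}={N}; candidates ⊆ {E,J,Z}.
∅: X⊥N given ∅ in G with X→· removed — back-door holds.
P(N|do(X)) = P(N|X) — no adjustment needed.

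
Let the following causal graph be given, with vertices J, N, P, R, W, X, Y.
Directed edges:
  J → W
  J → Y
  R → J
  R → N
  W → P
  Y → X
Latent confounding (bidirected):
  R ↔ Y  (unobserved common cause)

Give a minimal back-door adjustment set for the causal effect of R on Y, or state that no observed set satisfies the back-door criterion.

R→Y: no observed back-door set.

desc(R)\{R}={J,N,P,W,X,Y}; candidates ⊆ {—}.
R↔Y: latent back-door arc(s) into R.
size 0: {}; under {} R still reaches {X,Y} ∋ Y.
R↔Y cannot be blocked by any observed set — no back-door set.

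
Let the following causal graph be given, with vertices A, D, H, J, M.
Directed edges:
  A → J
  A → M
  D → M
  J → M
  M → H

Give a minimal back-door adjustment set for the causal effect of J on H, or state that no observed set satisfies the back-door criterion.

desc(J)\{J}={H,M}; candidates ⊆ {A,D}.
size 0: {}; under {} J still reaches {A,H,M} ∋ H.
{A}: J⊥H given {A} in G with J→· removed — back-door holds.

J→H: minimal back-door set {A}.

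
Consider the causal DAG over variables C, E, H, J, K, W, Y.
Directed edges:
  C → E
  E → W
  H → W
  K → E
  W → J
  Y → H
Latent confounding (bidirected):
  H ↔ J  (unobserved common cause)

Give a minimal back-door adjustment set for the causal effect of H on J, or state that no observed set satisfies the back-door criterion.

desc(H)\{H}={J,W}; candidates ⊆ {C,E,K,Y}.
H↔J: latent back-door arc(s) into H.
size 0: {}; under {} H still reaches {J,Y} ∋ J.
size 1: {C}, {E}, {K} …(+1); under {C} H still reaches {J,Y} ∋ J.
size 2: {C,E}, {C,K}, {C,Y} …(+3); under {C,E} H still reaches {J,Y} ∋ J.
H↔J cannot be blocked by any observed set — no back-door set.

H→J: no observed back-door set.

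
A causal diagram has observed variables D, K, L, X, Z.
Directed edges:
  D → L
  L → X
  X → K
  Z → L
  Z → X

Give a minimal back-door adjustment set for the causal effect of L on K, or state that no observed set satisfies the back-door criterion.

desc(L)\{L}={K,X}; candidates ⊆ {D,Z}.
size 0: {}; under {} L still reaches {D,K,X,Z} ∋ K.
{Z}: L⊥K given {Z} in G with L→· removed — back-door holds.

L→K: minimal back-door set {Z}.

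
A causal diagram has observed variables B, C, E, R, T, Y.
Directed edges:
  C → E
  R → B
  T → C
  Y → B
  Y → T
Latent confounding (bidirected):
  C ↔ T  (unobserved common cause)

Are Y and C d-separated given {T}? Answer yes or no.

No — Y and C are d-connected given {T}.

Bayes-Ball from Y | {T} reaches {B,C,E}.
C ∈ reach(Y|{T}) ⇒ Y ⊥̸ C | {T}.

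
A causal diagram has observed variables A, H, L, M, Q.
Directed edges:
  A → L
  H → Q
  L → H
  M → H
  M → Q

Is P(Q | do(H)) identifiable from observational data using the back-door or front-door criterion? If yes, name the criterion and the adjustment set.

desc(H)\{H}={Q}; candidates ⊆ {A,L,M}.
size 0: {}; under {} H still reaches {A,L,M,Q} ∋ Q.
{M}: H⊥Q given {M} in G with H→· removed — back-door holds.
P(Q|do(H)) = Σ_{M} P(Q|H,M)·P(M).

P(Q|do(H)): backdoor, adjust for {M}.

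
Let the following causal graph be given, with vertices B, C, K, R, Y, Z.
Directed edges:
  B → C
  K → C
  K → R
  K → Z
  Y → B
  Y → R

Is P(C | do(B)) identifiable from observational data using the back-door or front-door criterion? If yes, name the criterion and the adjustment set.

desc(B)\{B}={C}; candidates ⊆ {K,R,Y,Z}.
∅: B⊥C given ∅ in G with B→· removed — back-door holds.
P(C|do(B)) = P(C|B) — no adjustment needed.

P(C|do(B)): backdoor, adjust for ∅.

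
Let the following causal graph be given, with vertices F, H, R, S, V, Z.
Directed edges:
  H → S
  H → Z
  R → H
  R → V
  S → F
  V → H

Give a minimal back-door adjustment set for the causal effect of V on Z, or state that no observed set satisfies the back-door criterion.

V→Z: minimal back-door set {R}.

desc(V)\{V}={F,H,S,Z}; candidates ⊆ {R}.
size 0: {}; under {} V still reaches {F,H,R,S,Z} ∋ Z.
{R}: V⊥Z given {R} in G with V→· removed — back-door holds.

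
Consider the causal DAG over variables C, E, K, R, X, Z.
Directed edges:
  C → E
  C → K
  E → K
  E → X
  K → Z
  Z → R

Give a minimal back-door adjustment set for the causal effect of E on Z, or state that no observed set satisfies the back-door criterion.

desc(E)\{E}={K,R,X,Z}; candidates ⊆ {C}.
size 0: {}; under {} E still reaches {C,K,R,Z} ∋ Z.
{C}: E⊥Z given {C} in G with E→· removed — back-door holds.

E→Z: minimal back-door set {C}.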